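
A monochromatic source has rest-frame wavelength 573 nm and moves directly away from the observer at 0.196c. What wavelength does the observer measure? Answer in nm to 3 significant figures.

Relativistic Doppler: λ_obs = λ_src √((1+β)/(1−β))
= 573 × √(1.1960/0.80400) = 573 × 1.2197 = 699 nm

λ_obs ≈ 699 nm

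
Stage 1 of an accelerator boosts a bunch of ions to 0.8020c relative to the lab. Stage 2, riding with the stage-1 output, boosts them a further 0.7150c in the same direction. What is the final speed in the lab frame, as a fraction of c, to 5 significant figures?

u ≈ 0.96414c

Compose boost 2: (0.7150 + 0.8020)/(1 + 0.7150×0.8020) = 1.5170/1.573430 = 0.96414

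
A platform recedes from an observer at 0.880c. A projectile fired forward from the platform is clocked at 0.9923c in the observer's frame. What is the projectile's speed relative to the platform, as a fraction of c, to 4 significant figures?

u' ≈ 0.8858c

Inverse velocity addition: u' = (u − v)/(1 − uv/c²)
= (0.9923 − 0.880)/(1 − 0.9923×0.880) = 0.1123/0.126776 = 0.8858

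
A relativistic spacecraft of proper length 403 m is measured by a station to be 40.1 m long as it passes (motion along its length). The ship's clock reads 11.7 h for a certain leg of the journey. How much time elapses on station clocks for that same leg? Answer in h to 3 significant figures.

Δt ≈ 118 h

Length contraction ⇒ γ = L₀/L = 403/40.1 = 10.050
Time dilation: Δt = γτ₀ = 10.050 × 11.7 h = 118 h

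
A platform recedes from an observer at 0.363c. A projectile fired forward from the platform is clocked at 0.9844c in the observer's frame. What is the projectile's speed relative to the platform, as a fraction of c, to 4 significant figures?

Inverse velocity addition: u' = (u − v)/(1 − uv/c²)
= (0.9844 − 0.363)/(1 − 0.9844×0.363) = 0.6214/0.642663 = 0.9669

u' ≈ 0.9669c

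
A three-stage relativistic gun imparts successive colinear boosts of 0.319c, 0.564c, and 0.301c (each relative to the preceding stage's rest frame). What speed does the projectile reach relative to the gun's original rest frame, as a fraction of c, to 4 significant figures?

Compose boost 2: (0.564 + 0.319)/(1 + 0.564×0.319) = 0.8830/1.17992 = 0.748358
Compose boost 3: (0.301 + 0.748358)/(1 + 0.301×0.748358) = 1.04936/1.22526 = 0.8564

u ≈ 0.8564c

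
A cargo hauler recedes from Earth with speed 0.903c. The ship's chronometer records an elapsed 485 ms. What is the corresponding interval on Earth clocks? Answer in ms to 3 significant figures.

γ = 1/√(1 − 0.903²) = 2.3275
Time dilation: Δt = γτ₀ = 2.3275 × 485 ms = 1130 ms

Δt ≈ 1130 ms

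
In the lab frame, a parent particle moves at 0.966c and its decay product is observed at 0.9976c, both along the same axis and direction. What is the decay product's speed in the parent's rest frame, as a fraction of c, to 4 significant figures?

u' ≈ 0.8701c

Inverse velocity addition: u' = (u − v)/(1 − uv/c²)
= (0.9976 − 0.966)/(1 − 0.9976×0.966) = 0.03160/0.0363184 = 0.8701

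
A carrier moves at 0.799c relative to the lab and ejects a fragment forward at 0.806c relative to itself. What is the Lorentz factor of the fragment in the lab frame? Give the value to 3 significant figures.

u_lab = (0.806 + 0.799)/(1 + 0.806×0.799) = 1.605/1.64399 = 0.976281
γ = 1/√(1 − 0.976281²) = 4.62

γ ≈ 4.62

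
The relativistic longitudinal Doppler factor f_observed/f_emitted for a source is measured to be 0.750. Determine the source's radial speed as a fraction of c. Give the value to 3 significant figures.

β ≈ 0.280

f_obs/f_src = √((1−β)/(1+β)) = 0.750  ⇒  (1−β)/(1+β) = 0.56250
β = |1 − D²|/(1 + D²) = |1 − 0.56250|/(1 + 0.56250) = 0.280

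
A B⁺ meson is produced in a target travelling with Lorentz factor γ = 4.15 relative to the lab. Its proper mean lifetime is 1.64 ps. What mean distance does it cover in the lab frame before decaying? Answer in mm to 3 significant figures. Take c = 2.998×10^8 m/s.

d ≈ 1.98 mm

β = √(1 − 1/γ²) = √(1 − 1/4.15²) = 0.97053
Dilated lifetime: Δt = γτ₀ = 4.15 × 1.64 ps = 6.8060 ps
d = vΔt = 0.97053c × 6.8060 ps = 2.9097×10^8 m/s × 6.8060×10^-12 s = 1.98 mm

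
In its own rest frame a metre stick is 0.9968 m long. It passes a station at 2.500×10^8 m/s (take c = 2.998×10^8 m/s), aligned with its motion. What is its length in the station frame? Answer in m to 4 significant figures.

β = v/c = 2.500×10^8 / 2.998×10^8 = 0.833889
γ = 1/√(1 − 0.833889²) = 1.81182
Length contraction: L = L₀/γ = 0.9968/1.81182 = 0.5502 m

L ≈ 0.5502 m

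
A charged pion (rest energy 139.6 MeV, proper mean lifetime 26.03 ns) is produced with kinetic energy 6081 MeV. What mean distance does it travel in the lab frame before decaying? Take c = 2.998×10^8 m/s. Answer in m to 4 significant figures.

γ = 1 + K/(m₀c²) = 1 + 6081/139.6 = 44.5602
β = √(1 − 1/γ²) = 0.999748
Dilated lifetime: γτ₀ = 44.5602 × 26.03 ns = 1159.90 ns
d = βc·γτ₀ = 0.999748 × (2.998×10^8 m/s) × 1.15990×10^-6 s = 347.7 m

d ≈ 347.7 m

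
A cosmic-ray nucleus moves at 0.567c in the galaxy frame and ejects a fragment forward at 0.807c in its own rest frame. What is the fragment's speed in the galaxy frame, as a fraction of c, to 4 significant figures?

Compose boost 2: (0.807 + 0.567)/(1 + 0.807×0.567) = 1.374/1.45757 = 0.9427

u ≈ 0.9427c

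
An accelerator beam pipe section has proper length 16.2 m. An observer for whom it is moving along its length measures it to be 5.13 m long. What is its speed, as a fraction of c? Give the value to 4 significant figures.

β ≈ 0.9485

γ = L₀/L = 16.2/5.13 = 3.15789
β = √(1 − 1/γ²) = 0.9485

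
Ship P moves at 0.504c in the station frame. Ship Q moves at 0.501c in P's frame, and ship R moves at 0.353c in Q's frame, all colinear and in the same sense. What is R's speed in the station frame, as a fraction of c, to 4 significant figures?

Compose boost 2: (0.501 + 0.504)/(1 + 0.501×0.504) = 1.005/1.25250 = 0.802393
Compose boost 3: (0.353 + 0.802393)/(1 + 0.353×0.802393) = 1.15539/1.28324 = 0.9004

u ≈ 0.9004c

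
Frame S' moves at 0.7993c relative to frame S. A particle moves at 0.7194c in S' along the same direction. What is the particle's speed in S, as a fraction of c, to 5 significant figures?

Relativistic velocity addition: u = (u' + v)/(1 + u'v/c²)
= (0.7194 + 0.7993)/(1 + 0.7194×0.7993) = 1.5187/1.575016 = 0.96424

u ≈ 0.96424c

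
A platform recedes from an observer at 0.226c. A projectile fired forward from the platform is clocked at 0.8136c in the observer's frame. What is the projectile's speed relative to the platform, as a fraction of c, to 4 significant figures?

Inverse velocity addition: u' = (u − v)/(1 − uv/c²)
= (0.8136 − 0.226)/(1 − 0.8136×0.226) = 0.5876/0.816126 = 0.7200

u' ≈ 0.7200c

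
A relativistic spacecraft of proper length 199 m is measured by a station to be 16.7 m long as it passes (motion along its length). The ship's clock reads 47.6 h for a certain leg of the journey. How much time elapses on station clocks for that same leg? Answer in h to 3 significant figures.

Δt ≈ 567 h

Length contraction ⇒ γ = L₀/L = 199/16.7 = 11.916
Time dilation: Δt = γτ₀ = 11.916 × 47.6 h = 567 h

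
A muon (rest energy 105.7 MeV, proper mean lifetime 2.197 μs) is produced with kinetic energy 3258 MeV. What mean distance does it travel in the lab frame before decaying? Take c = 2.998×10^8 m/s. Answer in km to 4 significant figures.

d ≈ 20.95 km

γ = 1 + K/(m₀c²) = 1 + 3258/105.7 = 31.8231
β = √(1 − 1/γ²) = 0.999506
Dilated lifetime: γτ₀ = 31.8231 × 2.197 μs = 69.9153 μs
d = βc·γτ₀ = 0.999506 × (2.998×10^8 m/s) × 6.99153×10^-5 s = 20.95 km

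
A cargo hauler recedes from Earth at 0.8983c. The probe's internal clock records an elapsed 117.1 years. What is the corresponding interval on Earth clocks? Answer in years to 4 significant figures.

Δt ≈ 266.5 years

γ = 1/√(1 − 0.8983²) = 2.27592
Time dilation: Δt = γτ₀ = 2.27592 × 117.1 years = 266.5 years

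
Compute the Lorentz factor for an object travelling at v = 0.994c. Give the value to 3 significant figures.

γ = 1/√(1 − β²) = 1/√(1 − 0.994²) = 1/√(0.011964) = 9.14

γ ≈ 9.14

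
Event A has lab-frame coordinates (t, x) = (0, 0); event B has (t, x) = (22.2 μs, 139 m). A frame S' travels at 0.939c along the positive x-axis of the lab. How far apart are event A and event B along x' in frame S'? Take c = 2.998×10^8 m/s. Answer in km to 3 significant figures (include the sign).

γ = 1/√(1 − 0.939²) = 2.9077
Δx' = γ(Δx − vΔt) = 2.9077 × (139 m − 0.939×(2.998×10^8 m/s)×22.2×10^-6 s)
= 2.9077 × (-6110.6 m) = -17.8 km

Δx' ≈ -17.8 km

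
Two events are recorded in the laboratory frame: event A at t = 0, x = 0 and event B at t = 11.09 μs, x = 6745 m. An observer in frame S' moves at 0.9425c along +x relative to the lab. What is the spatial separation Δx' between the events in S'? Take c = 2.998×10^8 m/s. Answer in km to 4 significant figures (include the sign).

Δx' ≈ 10.81 km

γ = 1/√(1 − 0.9425²) = 2.99217
Δx' = γ(Δx − vΔt) = 2.99217 × (6745 m − 0.9425×(2.998×10^8 m/s)×11.09×10^-6 s)
= 2.99217 × (3611.39 m) = 10.81 km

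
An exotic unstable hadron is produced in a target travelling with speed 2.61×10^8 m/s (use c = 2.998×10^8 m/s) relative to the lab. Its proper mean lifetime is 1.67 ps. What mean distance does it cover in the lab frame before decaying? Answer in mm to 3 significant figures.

β = v/c = 2.61×10^8 / 2.998×10^8 = 0.87058
γ = 1/√(1 − 0.87058²) = 2.0324
Dilated lifetime: Δt = γτ₀ = 2.0324 × 1.67 ps = 3.3941 ps
d = vΔt = 0.87058c × 3.3941 ps = 2.6100×10^8 m/s × 3.3941×10^-12 s = 0.886 mm

d ≈ 0.886 mm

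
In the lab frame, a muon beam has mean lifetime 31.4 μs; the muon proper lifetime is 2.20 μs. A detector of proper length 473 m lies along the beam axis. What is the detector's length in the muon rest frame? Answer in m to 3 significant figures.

L ≈ 33.1 m

Time dilation ⇒ γ = Δt/τ₀ = 31.4/2.20 = 14.273
Length contraction: L = L₀/γ = 473/14.273 = 33.1 m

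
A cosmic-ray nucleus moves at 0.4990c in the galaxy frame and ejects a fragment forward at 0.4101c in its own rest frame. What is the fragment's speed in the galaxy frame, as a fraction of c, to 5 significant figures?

u ≈ 0.75467c

Compose boost 2: (0.4101 + 0.4990)/(1 + 0.4101×0.4990) = 0.90910/1.204640 = 0.75467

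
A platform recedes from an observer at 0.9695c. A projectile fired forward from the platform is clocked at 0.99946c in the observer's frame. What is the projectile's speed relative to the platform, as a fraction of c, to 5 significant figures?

Inverse velocity addition: u' = (u − v)/(1 − uv/c²)
= (0.99946 − 0.9695)/(1 − 0.99946×0.9695) = 0.029960/0.03102353 = 0.96572

u' ≈ 0.96572c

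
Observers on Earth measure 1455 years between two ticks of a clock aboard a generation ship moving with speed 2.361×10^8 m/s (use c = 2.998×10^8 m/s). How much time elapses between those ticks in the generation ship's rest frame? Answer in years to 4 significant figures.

β = v/c = 2.361×10^8 / 2.998×10^8 = 0.787525
γ = 1/√(1 − 0.787525²) = 1.62263
Proper time: τ₀ = Δt/γ = 1455/1.62263 = 896.7 years

τ₀ ≈ 896.7 years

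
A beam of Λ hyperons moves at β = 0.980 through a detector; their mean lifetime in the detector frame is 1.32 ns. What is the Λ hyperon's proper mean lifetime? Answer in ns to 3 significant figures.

γ = 1/√(1 − 0.980²) = 5.0252
Proper time: τ₀ = Δt/γ = 1.32/5.0252 = 0.263 ns

τ₀ ≈ 0.263 ns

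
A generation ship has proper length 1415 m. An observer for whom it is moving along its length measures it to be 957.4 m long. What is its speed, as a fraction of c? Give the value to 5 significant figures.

β ≈ 0.73634

γ = L₀/L = 1415/957.4 = 1.477961
β = √(1 − 1/γ²) = 0.73634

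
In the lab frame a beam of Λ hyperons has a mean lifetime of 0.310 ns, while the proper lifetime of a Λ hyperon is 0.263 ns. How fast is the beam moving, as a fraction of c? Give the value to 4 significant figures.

β ≈ 0.5294

γ = Δt/τ₀ = 0.310/0.263 = 1.17871
β = √(1 − 1/γ²) = √(1 − 1/1.17871²) = 0.5294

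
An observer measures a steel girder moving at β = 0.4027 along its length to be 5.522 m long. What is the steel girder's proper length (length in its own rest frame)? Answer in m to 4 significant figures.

L₀ ≈ 6.033 m

γ = 1/√(1 − 0.4027²) = 1.09250
L₀ = γL = 1.09250 × 5.522 = 6.033 m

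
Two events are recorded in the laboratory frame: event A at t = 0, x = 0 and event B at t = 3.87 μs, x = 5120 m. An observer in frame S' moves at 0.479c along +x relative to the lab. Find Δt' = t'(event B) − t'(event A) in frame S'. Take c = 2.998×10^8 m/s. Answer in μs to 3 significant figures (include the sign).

Δt' ≈ -4.91 μs

γ = 1/√(1 − 0.479²) = 1.1392
Δt' = γ(Δt − vΔx/c²) = 1.1392 × (3.87 μs − 0.479×5120 m / (2.998×10^8 m/s))
= 1.1392 × (-4.3104 μs) = -4.91 μs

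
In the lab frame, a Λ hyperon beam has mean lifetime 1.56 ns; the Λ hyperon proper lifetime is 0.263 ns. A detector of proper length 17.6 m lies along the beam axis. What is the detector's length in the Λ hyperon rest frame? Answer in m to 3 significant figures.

L ≈ 2.97 m

Time dilation ⇒ γ = Δt/τ₀ = 1.56/0.263 = 5.9316
Length contraction: L = L₀/γ = 17.6/5.9316 = 2.97 m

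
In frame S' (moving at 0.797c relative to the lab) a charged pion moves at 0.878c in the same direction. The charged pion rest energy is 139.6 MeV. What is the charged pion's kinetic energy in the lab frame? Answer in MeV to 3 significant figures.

u_lab = (0.878 + 0.797)/(1 + 0.878×0.797) = 0.985430
γ = 1/√(1 − 0.985430²) = 5.8795
K = (γ − 1)m₀c² = (5.8795 − 1) × 139.6 = 4.8795 × 139.6 = 681 MeV

K ≈ 681 MeV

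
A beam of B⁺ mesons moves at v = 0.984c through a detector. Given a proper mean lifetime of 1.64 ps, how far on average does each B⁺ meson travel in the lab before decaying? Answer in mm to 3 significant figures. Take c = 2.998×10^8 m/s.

γ = 1/√(1 − 0.984²) = 5.6127
Dilated lifetime: Δt = γτ₀ = 5.6127 × 1.64 ps = 9.2048 ps
d = vΔt = 0.984c × 9.2048 ps = 2.9500×10^8 m/s × 9.2048×10^-12 s = 2.72 mm

d ≈ 2.72 mm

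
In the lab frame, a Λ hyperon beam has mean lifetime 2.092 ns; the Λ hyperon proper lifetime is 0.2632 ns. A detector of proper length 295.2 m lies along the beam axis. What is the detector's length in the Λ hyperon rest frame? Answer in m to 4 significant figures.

Time dilation ⇒ γ = Δt/τ₀ = 2.092/0.2632 = 7.94833
Length contraction: L = L₀/γ = 295.2/7.94833 = 37.14 m

L ≈ 37.14 m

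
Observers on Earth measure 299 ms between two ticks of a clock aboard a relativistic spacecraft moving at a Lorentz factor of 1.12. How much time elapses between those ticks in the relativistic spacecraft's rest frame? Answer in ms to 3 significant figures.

γ = 1.12 (given)
Proper time: τ₀ = Δt/γ = 299/1.12 = 267 ms

τ₀ ≈ 267 ms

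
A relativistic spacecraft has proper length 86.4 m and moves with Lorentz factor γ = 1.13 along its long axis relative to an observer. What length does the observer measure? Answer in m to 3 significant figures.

L ≈ 76.5 m

γ = 1.13 (given)
Length contraction: L = L₀/γ = 86.4/1.13 = 76.5 m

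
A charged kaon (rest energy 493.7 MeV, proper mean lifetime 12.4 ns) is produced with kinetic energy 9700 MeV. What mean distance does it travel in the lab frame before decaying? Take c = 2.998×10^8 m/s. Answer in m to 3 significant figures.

d ≈ 76.7 m

γ = 1 + K/(m₀c²) = 1 + 9700/493.7 = 20.648
β = √(1 − 1/γ²) = 0.99883
Dilated lifetime: γτ₀ = 20.648 × 12.4 ns = 256.03 ns
d = βc·γτ₀ = 0.99883 × (2.998×10^8 m/s) × 2.5603×10^-7 s = 76.7 m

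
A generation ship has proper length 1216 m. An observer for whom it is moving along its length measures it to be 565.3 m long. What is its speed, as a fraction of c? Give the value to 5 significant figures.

γ = L₀/L = 1216/565.3 = 2.151070
β = √(1 − 1/γ²) = 0.88537

β ≈ 0.88537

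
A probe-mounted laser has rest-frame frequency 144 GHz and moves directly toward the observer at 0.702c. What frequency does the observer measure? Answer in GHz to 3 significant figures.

Relativistic Doppler: f_obs = f_src √((1+β)/(1−β))
= 144 × √(1.7020/0.29800) = 144 × 2.3899 = 344 GHz

f_obs ≈ 344 GHz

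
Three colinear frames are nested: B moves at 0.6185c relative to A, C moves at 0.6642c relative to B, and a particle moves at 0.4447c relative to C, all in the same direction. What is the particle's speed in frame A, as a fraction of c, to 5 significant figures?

u ≈ 0.96409c

Compose boost 2: (0.6642 + 0.6185)/(1 + 0.6642×0.6185) = 1.2827/1.410808 = 0.9091955
Compose boost 3: (0.4447 + 0.9091955)/(1 + 0.4447×0.9091955) = 1.353895/1.404319 = 0.96409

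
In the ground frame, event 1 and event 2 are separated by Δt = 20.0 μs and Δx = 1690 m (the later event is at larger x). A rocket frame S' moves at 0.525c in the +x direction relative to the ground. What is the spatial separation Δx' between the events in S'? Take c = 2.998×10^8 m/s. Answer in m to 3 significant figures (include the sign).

Δx' ≈ -1710 m

γ = 1/√(1 − 0.525²) = 1.1749
Δx' = γ(Δx − vΔt) = 1.1749 × (1690 m − 0.525×(2.998×10^8 m/s)×20.0×10^-6 s)
= 1.1749 × (-1457.9 m) = -1710 m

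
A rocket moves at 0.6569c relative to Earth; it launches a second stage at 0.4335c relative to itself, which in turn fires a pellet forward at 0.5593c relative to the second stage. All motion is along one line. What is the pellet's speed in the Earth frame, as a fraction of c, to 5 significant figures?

Compose boost 2: (0.4335 + 0.6569)/(1 + 0.4335×0.6569) = 1.0904/1.284766 = 0.8487148
Compose boost 3: (0.5593 + 0.8487148)/(1 + 0.5593×0.8487148) = 1.408015/1.474686 = 0.95479

u ≈ 0.95479c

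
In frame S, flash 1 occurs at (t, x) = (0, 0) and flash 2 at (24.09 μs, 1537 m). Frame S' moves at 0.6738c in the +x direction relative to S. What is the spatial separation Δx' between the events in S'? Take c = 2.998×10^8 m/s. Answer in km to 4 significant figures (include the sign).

γ = 1/√(1 − 0.6738²) = 1.35334
Δx' = γ(Δx − vΔt) = 1.35334 × (1537 m − 0.6738×(2.998×10^8 m/s)×24.09×10^-6 s)
= 1.35334 × (-3329.31 m) = -4.506 km

Δx' ≈ -4.506 km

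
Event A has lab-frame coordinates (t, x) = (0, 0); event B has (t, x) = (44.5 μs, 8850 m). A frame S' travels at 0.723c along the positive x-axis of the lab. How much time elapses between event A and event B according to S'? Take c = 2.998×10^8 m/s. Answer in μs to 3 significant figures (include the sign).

Δt' ≈ 33.5 μs

γ = 1/√(1 − 0.723²) = 1.4475
Δt' = γ(Δt − vΔx/c²) = 1.4475 × (44.5 μs − 0.723×8850 m / (2.998×10^8 m/s))
= 1.4475 × (23.157 μs) = 33.5 μs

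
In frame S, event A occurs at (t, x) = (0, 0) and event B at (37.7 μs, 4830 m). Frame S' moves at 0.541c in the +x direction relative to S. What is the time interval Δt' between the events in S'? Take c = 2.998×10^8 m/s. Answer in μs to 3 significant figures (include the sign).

γ = 1/√(1 − 0.541²) = 1.1890
Δt' = γ(Δt − vΔx/c²) = 1.1890 × (37.7 μs − 0.541×4830 m / (2.998×10^8 m/s))
= 1.1890 × (28.984 μs) = 34.5 μs

Δt' ≈ 34.5 μs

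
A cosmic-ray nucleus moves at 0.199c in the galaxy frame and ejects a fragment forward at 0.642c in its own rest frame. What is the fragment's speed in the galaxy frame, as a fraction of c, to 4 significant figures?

u ≈ 0.7457c

Compose boost 2: (0.642 + 0.199)/(1 + 0.642×0.199) = 0.8410/1.12776 = 0.7457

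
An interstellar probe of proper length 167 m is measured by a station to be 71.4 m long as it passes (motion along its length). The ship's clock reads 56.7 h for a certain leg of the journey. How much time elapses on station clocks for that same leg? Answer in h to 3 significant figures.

Δt ≈ 133 h

Length contraction ⇒ γ = L₀/L = 167/71.4 = 2.3389
Time dilation: Δt = γτ₀ = 2.3389 × 56.7 h = 133 h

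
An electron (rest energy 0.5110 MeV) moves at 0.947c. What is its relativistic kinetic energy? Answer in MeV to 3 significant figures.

K ≈ 1.08 MeV

γ = 1/√(1 − 0.947²) = 3.1130
K = (γ − 1)m₀c² = (3.1130 − 1) × 0.5110 MeV = 2.1130 × 0.5110 MeV = 1.08 MeV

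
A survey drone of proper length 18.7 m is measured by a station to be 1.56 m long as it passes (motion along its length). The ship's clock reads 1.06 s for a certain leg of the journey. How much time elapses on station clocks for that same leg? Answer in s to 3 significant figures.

Length contraction ⇒ γ = L₀/L = 18.7/1.56 = 11.987
Time dilation: Δt = γτ₀ = 11.987 × 1.06 s = 12.7 s

Δt ≈ 12.7 s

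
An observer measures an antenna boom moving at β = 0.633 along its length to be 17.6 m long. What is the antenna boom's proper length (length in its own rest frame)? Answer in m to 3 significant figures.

L₀ ≈ 22.7 m

γ = 1/√(1 − 0.633²) = 1.2917
L₀ = γL = 1.2917 × 17.6 = 22.7 m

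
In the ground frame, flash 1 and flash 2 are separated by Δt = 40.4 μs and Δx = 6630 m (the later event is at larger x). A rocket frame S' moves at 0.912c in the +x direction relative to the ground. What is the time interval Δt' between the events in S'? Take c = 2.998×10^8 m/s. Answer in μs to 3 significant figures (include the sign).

Δt' ≈ 49.3 μs

γ = 1/√(1 − 0.912²) = 2.4379
Δt' = γ(Δt − vΔx/c²) = 2.4379 × (40.4 μs − 0.912×6630 m / (2.998×10^8 m/s))
= 2.4379 × (20.231 μs) = 49.3 μs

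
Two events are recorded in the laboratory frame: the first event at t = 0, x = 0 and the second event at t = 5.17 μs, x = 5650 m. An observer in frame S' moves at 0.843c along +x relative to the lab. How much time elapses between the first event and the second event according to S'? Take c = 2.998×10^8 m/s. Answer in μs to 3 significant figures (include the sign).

Δt' ≈ -19.9 μs

γ = 1/√(1 − 0.843²) = 1.8590
Δt' = γ(Δt − vΔx/c²) = 1.8590 × (5.17 μs − 0.843×5650 m / (2.998×10^8 m/s))
= 1.8590 × (-10.717 μs) = -19.9 μs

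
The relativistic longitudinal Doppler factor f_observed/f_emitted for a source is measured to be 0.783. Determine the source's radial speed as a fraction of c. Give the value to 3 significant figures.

β ≈ 0.240

f_obs/f_src = √((1−β)/(1+β)) = 0.783  ⇒  (1−β)/(1+β) = 0.61309
β = |1 − D²|/(1 + D²) = |1 − 0.61309|/(1 + 0.61309) = 0.240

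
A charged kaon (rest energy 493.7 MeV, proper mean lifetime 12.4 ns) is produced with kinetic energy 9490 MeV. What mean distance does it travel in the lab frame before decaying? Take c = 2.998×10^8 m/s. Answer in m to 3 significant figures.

γ = 1 + K/(m₀c²) = 1 + 9490/493.7 = 20.222
β = √(1 − 1/γ²) = 0.99878
Dilated lifetime: γτ₀ = 20.222 × 12.4 ns = 250.76 ns
d = βc·γτ₀ = 0.99878 × (2.998×10^8 m/s) × 2.5076×10^-7 s = 75.1 m

d ≈ 75.1 m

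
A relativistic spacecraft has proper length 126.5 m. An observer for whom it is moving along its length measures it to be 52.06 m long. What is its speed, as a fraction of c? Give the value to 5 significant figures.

β ≈ 0.91139

γ = L₀/L = 126.5/52.06 = 2.429889
β = √(1 − 1/γ²) = 0.91139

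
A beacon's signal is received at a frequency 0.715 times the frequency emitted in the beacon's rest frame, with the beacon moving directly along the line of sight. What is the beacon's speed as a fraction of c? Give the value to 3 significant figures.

f_obs/f_src = √((1−β)/(1+β)) = 0.715  ⇒  (1−β)/(1+β) = 0.51122
β = |1 − D²|/(1 + D²) = |1 − 0.51122|/(1 + 0.51122) = 0.323

β ≈ 0.323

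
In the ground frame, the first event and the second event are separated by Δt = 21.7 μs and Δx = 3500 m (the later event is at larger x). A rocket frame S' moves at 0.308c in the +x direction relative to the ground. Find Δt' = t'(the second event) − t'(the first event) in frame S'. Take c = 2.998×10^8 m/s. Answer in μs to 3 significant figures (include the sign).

Δt' ≈ 19.0 μs

γ = 1/√(1 − 0.308²) = 1.0511
Δt' = γ(Δt − vΔx/c²) = 1.0511 × (21.7 μs − 0.308×3500 m / (2.998×10^8 m/s))
= 1.0511 × (18.104 μs) = 19.0 μs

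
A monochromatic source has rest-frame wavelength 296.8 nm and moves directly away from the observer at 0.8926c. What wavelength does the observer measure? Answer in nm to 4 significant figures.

Relativistic Doppler: λ_obs = λ_src √((1+β)/(1−β))
= 296.8 × √(1.89260/0.107400) = 296.8 × 4.19785 = 1246 nm

λ_obs ≈ 1246 nm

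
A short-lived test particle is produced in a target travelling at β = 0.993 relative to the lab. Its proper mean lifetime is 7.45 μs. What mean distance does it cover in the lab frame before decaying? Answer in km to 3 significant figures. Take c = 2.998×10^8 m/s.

d ≈ 18.8 km

γ = 1/√(1 − 0.993²) = 8.4664
Dilated lifetime: Δt = γτ₀ = 8.4664 × 7.45 μs = 63.074 μs
d = vΔt = 0.993c × 63.074 μs = 2.9770×10^8 m/s × 6.3074×10^-5 s = 18.8 km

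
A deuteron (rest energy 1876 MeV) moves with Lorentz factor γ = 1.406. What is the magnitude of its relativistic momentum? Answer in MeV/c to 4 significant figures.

p ≈ 1854 MeV/c

β = √(1 − 1/γ²) = √(1 − 1/1.406²) = 0.702952
p = γβm₀c = 1.406 × 0.702952 × 1876 MeV/c = 1854 MeV/c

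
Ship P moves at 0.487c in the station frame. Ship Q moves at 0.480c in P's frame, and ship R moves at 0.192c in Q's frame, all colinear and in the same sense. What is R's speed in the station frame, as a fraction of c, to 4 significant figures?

Compose boost 2: (0.480 + 0.487)/(1 + 0.480×0.487) = 0.9670/1.23376 = 0.783783
Compose boost 3: (0.192 + 0.783783)/(1 + 0.192×0.783783) = 0.975783/1.15049 = 0.8481

u ≈ 0.8481c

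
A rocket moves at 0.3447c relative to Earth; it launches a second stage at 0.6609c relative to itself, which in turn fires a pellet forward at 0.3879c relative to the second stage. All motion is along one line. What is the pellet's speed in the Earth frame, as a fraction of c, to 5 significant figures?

Compose boost 2: (0.6609 + 0.3447)/(1 + 0.6609×0.3447) = 1.0056/1.227812 = 0.8190177
Compose boost 3: (0.3879 + 0.8190177)/(1 + 0.3879×0.8190177) = 1.206918/1.317697 = 0.91593

u ≈ 0.91593c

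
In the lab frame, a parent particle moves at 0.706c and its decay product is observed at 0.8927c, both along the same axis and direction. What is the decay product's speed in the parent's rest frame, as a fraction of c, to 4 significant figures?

Inverse velocity addition: u' = (u − v)/(1 − uv/c²)
= (0.8927 − 0.706)/(1 − 0.8927×0.706) = 0.1867/0.369754 = 0.5049

u' ≈ 0.5049c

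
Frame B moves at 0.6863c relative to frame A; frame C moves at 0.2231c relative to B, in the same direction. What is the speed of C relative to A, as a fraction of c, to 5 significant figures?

u ≈ 0.78865c

Compose boost 2: (0.2231 + 0.6863)/(1 + 0.2231×0.6863) = 0.90940/1.153114 = 0.78865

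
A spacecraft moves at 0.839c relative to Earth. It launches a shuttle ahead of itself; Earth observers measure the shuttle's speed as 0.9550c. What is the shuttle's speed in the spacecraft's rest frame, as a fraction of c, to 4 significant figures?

Inverse velocity addition: u' = (u − v)/(1 − uv/c²)
= (0.9550 − 0.839)/(1 − 0.9550×0.839) = 0.1160/0.198755 = 0.5836

u' ≈ 0.5836c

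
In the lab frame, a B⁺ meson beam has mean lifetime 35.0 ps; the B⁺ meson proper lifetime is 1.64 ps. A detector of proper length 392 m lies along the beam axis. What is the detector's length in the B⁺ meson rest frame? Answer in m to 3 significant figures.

Time dilation ⇒ γ = Δt/τ₀ = 35.0/1.64 = 21.341
Length contraction: L = L₀/γ = 392/21.341 = 18.4 m

L ≈ 18.4 m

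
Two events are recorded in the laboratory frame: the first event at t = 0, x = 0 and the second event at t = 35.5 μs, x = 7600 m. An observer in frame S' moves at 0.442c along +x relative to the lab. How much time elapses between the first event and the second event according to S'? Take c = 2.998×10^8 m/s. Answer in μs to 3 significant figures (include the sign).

Δt' ≈ 27.1 μs

γ = 1/√(1 − 0.442²) = 1.1148
Δt' = γ(Δt − vΔx/c²) = 1.1148 × (35.5 μs − 0.442×7600 m / (2.998×10^8 m/s))
= 1.1148 × (24.295 μs) = 27.1 μs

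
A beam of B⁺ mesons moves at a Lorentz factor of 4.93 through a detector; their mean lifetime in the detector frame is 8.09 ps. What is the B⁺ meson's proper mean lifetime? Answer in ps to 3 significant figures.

τ₀ ≈ 1.64 ps

γ = 4.93 (given)
Proper time: τ₀ = Δt/γ = 8.09/4.93 = 1.64 ps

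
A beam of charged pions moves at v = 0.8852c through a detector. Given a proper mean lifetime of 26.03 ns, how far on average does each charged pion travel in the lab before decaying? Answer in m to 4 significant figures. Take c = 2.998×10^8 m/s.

d ≈ 14.85 m

γ = 1/√(1 − 0.8852²) = 2.14956
Dilated lifetime: Δt = γτ₀ = 2.14956 × 26.03 ns = 55.9531 ns
d = vΔt = 0.8852c × 55.9531 ns = 2.65383×10^8 m/s × 5.59531×10^-8 s = 14.85 m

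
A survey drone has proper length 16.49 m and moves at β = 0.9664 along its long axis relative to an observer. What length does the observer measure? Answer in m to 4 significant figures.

L ≈ 4.239 m

γ = 1/√(1 − 0.9664²) = 3.89040
Length contraction: L = L₀/γ = 16.49/3.89040 = 4.239 m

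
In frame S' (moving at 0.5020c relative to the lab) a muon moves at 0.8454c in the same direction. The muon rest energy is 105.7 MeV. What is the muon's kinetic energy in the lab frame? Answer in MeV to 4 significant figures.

u_lab = (0.8454 + 0.5020)/(1 + 0.8454×0.5020) = 0.9459483
γ = 1/√(1 − 0.9459483²) = 3.08340
K = (γ − 1)m₀c² = (3.08340 − 1) × 105.7 = 2.08340 × 105.7 = 220.2 MeV

K ≈ 220.2 MeV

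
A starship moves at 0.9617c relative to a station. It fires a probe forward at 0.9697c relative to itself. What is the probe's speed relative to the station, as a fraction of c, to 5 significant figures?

Relativistic velocity addition: u = (u' + v)/(1 + u'v/c²)
= (0.9697 + 0.9617)/(1 + 0.9697×0.9617) = 1.9314/1.932560 = 0.99940

u ≈ 0.99940c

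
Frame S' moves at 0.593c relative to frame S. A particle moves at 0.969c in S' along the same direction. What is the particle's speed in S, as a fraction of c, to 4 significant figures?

u ≈ 0.9920c

Relativistic velocity addition: u = (u' + v)/(1 + u'v/c²)
= (0.969 + 0.593)/(1 + 0.969×0.593) = 1.562/1.57462 = 0.9920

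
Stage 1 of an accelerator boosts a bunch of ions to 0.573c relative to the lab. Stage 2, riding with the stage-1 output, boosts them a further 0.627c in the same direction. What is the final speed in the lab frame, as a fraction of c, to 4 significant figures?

Compose boost 2: (0.627 + 0.573)/(1 + 0.627×0.573) = 1.200/1.35927 = 0.8828

u ≈ 0.8828c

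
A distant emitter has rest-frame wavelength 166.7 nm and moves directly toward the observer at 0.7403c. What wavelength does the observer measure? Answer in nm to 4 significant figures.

λ_obs ≈ 64.40 nm

Relativistic Doppler: λ_obs = λ_src √((1−β)/(1+β))
= 166.7 × √(0.259700/1.74030) = 166.7 × 0.386299 = 64.40 nm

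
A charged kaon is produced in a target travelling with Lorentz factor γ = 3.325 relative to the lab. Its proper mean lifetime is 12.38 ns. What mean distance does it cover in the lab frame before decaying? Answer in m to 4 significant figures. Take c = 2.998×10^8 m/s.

d ≈ 11.77 m

β = √(1 − 1/γ²) = √(1 − 1/3.325²) = 0.953702
Dilated lifetime: Δt = γτ₀ = 3.325 × 12.38 ns = 41.1635 ns
d = vΔt = 0.953702c × 41.1635 ns = 2.85920×10^8 m/s × 4.11635×10^-8 s = 11.77 m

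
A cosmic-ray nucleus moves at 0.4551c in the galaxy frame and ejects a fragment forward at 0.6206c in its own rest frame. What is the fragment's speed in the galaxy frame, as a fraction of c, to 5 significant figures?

u ≈ 0.83879c

Compose boost 2: (0.6206 + 0.4551)/(1 + 0.6206×0.4551) = 1.0757/1.282435 = 0.83879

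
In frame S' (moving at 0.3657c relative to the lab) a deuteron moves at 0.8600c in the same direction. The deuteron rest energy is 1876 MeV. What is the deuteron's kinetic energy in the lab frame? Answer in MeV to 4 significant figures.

K ≈ 3316 MeV

u_lab = (0.8600 + 0.3657)/(1 + 0.8600×0.3657) = 0.9324444
γ = 1/√(1 − 0.9324444²) = 2.76768
K = (γ − 1)m₀c² = (2.76768 − 1) × 1876 = 1.76768 × 1876 = 3316 MeV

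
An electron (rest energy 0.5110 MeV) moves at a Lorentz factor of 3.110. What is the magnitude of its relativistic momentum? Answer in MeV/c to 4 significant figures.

p ≈ 1.505 MeV/c

β = √(1 − 1/γ²) = √(1 − 1/3.110²) = 0.946895
p = γβm₀c = 3.110 × 0.946895 × 0.5110 MeV/c = 1.505 MeV/c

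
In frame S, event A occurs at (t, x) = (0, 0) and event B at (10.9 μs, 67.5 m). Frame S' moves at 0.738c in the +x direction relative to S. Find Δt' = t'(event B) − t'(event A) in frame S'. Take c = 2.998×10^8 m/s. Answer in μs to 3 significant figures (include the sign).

Δt' ≈ 15.9 μs

γ = 1/√(1 − 0.738²) = 1.4819
Δt' = γ(Δt − vΔx/c²) = 1.4819 × (10.9 μs − 0.738×67.5 m / (2.998×10^8 m/s))
= 1.4819 × (10.734 μs) = 15.9 μs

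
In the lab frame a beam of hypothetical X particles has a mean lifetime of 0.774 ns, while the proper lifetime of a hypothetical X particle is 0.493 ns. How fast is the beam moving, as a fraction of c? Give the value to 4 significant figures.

β ≈ 0.7709

γ = Δt/τ₀ = 0.774/0.493 = 1.56998
β = √(1 − 1/γ²) = √(1 − 1/1.56998²) = 0.7709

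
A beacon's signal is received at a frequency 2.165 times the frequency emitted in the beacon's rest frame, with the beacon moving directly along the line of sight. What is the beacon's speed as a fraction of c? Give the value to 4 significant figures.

β ≈ 0.6483

f_obs/f_src = √((1+β)/(1−β)) = 2.165  ⇒  (1+β)/(1−β) = 4.68722
β = |1 − D²|/(1 + D²) = |1 − 4.68722|/(1 + 4.68722) = 0.6483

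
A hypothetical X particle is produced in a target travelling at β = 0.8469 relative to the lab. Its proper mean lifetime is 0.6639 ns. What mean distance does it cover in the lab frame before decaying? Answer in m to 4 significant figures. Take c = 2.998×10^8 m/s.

γ = 1/√(1 − 0.8469²) = 1.88058
Dilated lifetime: Δt = γτ₀ = 1.88058 × 0.6639 ns = 1.24851 ns
d = vΔt = 0.8469c × 1.24851 ns = 2.53901×10^8 m/s × 1.24851×10^-9 s = 0.3170 m

d ≈ 0.3170 m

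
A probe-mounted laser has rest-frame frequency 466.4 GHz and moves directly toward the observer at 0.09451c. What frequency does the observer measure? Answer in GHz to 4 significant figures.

f_obs ≈ 512.8 GHz

Relativistic Doppler: f_obs = f_src √((1+β)/(1−β))
= 466.4 × √(1.09451/0.905490) = 466.4 × 1.09943 = 512.8 GHz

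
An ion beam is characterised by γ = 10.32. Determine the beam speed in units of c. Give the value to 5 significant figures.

β ≈ 0.99529

β = √(1 − 1/γ²) = √(1 − 1/10.32²) = √(0.9906105) = 0.99529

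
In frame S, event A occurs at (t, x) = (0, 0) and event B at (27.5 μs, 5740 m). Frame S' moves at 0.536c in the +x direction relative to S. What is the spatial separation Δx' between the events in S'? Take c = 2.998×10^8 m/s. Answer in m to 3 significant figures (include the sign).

γ = 1/√(1 − 0.536²) = 1.1845
Δx' = γ(Δx − vΔt) = 1.1845 × (5740 m − 0.536×(2.998×10^8 m/s)×27.5×10^-6 s)
= 1.1845 × (1320.9 m) = 1560 m

Δx' ≈ 1560 m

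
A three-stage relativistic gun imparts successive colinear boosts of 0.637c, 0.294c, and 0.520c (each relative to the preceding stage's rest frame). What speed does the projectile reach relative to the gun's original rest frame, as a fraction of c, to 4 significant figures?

Compose boost 2: (0.294 + 0.637)/(1 + 0.294×0.637) = 0.9310/1.18728 = 0.784147
Compose boost 3: (0.520 + 0.784147)/(1 + 0.520×0.784147) = 1.30415/1.40776 = 0.9264

u ≈ 0.9264c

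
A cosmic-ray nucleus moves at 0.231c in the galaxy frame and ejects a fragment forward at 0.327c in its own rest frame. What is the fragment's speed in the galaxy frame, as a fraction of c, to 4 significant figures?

Compose boost 2: (0.327 + 0.231)/(1 + 0.327×0.231) = 0.5580/1.07554 = 0.5188

u ≈ 0.5188c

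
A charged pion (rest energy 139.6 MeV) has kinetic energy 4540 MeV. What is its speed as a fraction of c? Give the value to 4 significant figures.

γ = 1 + K/(m₀c²) = 1 + 4540/139.6 = 33.5215
β = √(1 − 1/γ²) = 0.9996

β ≈ 0.9996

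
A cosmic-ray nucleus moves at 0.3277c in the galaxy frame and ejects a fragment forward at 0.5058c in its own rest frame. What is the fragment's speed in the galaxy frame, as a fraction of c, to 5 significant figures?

Compose boost 2: (0.5058 + 0.3277)/(1 + 0.5058×0.3277) = 0.83350/1.165751 = 0.71499

u ≈ 0.71499c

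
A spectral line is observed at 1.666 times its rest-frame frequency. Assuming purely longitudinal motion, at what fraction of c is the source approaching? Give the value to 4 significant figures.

β ≈ 0.4703

f_obs/f_src = √((1+β)/(1−β)) = 1.666  ⇒  (1+β)/(1−β) = 2.77556
β = |1 − D²|/(1 + D²) = |1 − 2.77556|/(1 + 2.77556) = 0.4703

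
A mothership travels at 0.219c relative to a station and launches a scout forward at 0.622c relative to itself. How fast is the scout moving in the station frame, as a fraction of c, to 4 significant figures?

Compose boost 2: (0.622 + 0.219)/(1 + 0.622×0.219) = 0.8410/1.13622 = 0.7402

u ≈ 0.7402c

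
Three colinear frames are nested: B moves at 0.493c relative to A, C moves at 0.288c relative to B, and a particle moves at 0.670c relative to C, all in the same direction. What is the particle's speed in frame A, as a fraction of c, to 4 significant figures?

Compose boost 2: (0.288 + 0.493)/(1 + 0.288×0.493) = 0.7810/1.14198 = 0.683897
Compose boost 3: (0.670 + 0.683897)/(1 + 0.670×0.683897) = 1.35390/1.45821 = 0.9285

u ≈ 0.9285c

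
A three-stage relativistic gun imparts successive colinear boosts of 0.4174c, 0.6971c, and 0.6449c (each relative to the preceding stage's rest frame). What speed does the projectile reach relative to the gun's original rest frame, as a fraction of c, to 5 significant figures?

u ≈ 0.96882c

Compose boost 2: (0.6971 + 0.4174)/(1 + 0.6971×0.4174) = 1.1145/1.290970 = 0.8633046
Compose boost 3: (0.6449 + 0.8633046)/(1 + 0.6449×0.8633046) = 1.508205/1.556745 = 0.96882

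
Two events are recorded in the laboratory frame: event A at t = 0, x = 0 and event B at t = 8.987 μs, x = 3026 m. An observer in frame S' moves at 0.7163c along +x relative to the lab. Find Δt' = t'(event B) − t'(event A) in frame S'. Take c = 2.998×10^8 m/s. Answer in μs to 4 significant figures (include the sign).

Δt' ≈ 2.518 μs

γ = 1/√(1 − 0.7163²) = 1.43309
Δt' = γ(Δt − vΔx/c²) = 1.43309 × (8.987 μs − 0.7163×3026 m / (2.998×10^8 m/s))
= 1.43309 × (1.75710 μs) = 2.518 μs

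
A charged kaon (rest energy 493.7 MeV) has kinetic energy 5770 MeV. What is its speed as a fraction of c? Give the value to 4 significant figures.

γ = 1 + K/(m₀c²) = 1 + 5770/493.7 = 12.6873
β = √(1 − 1/γ²) = 0.9969

β ≈ 0.9969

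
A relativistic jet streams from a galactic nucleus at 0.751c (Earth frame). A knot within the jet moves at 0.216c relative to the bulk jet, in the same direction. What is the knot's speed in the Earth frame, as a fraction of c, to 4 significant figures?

u ≈ 0.8320c

Relativistic velocity addition: u = (u' + v)/(1 + u'v/c²)
= (0.216 + 0.751)/(1 + 0.216×0.751) = 0.9670/1.16222 = 0.8320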